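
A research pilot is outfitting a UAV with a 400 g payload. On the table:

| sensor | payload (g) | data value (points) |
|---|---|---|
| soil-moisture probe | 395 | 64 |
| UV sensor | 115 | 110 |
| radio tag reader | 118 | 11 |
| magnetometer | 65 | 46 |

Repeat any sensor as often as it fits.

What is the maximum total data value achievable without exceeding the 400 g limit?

Ranking by ratio (data value/g): UV sensor 0.96, magnetometer 0.71, soil-moisture probe 0.16.
3×UV sensor uses 345 of the 400 g and totals 330.
Nothing else within 400 g beats 330.

330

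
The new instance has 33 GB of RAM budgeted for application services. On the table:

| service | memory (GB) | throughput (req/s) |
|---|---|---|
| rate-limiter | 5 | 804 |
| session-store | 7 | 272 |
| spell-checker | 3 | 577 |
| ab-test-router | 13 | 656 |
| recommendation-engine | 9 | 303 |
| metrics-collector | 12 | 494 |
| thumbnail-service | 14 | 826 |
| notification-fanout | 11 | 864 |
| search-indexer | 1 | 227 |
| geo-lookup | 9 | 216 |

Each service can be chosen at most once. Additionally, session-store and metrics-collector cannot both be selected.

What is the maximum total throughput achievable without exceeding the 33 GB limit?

Ranking by ratio (throughput/GB): search-indexer 227.00, spell-checker 192.33, rate-limiter 160.80, notification-fanout 78.55.
Taking rate-limiter + spell-checker + ab-test-router + notification-fanout + search-indexer: 33 GB used, 3128 in throughput.
Runner-up rate-limiter + spell-checker + thumbnail-service + notification-fanout tops out at 3071.

3128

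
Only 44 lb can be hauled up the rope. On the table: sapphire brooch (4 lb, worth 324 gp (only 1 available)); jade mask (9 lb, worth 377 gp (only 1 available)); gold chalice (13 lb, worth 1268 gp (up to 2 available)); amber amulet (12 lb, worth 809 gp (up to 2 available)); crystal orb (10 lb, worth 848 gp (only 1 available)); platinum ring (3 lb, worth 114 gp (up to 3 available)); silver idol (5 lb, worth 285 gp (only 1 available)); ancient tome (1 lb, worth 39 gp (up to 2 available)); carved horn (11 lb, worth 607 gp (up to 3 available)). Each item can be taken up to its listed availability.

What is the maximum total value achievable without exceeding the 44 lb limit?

A density-first pass picks sapphire brooch + 2×gold chalice + crystal orb + 2×ancient tome — 3786 at 42 lb.
Replace ancient tome with platinum ring: the trade gains 75 net, giving 3861 at 44 lb.

3861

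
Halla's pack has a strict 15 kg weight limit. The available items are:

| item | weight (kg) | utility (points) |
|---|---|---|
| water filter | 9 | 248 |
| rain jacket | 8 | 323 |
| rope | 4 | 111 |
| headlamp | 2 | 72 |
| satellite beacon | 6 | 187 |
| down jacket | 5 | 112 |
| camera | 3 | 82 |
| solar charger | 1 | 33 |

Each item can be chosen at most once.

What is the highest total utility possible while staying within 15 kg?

543

Greedy by ratio would take rain jacket + rope + headlamp + solar charger: 15 kg used, total 539.
Dropping rope and headlamp frees 6 kg; slotting in satellite beacon (6 kg) lifts the total to 543 at 15 kg.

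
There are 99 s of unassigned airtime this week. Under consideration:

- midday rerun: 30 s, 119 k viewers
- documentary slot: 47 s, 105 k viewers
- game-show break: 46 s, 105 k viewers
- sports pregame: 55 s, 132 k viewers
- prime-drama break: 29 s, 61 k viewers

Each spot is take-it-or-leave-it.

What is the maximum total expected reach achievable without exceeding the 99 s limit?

251

Midday rerun + sports pregame uses 85 of the 99 s and totals 251.
Nothing else within 99 s beats 251.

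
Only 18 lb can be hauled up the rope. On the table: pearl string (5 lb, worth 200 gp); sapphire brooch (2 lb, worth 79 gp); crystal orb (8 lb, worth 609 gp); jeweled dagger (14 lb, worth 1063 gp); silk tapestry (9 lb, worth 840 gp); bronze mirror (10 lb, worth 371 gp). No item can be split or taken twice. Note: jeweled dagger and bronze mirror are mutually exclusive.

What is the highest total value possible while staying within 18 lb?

1449

Density check — silk tapestry 93.33, crystal orb 76.12, jeweled dagger 75.93 are the best per lb.
Crystal orb + silk tapestry uses 17 of the 18 lb and totals 1449.
That's the maximum — no feasible swap from here does better than 1449.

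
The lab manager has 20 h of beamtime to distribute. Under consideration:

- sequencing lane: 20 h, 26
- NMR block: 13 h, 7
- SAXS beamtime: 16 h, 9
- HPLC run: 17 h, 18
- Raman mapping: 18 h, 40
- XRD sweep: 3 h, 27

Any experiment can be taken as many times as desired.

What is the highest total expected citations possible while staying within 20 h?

The ratio ordering already packs tightly: 6×XRD sweep, 18 h, 162.

162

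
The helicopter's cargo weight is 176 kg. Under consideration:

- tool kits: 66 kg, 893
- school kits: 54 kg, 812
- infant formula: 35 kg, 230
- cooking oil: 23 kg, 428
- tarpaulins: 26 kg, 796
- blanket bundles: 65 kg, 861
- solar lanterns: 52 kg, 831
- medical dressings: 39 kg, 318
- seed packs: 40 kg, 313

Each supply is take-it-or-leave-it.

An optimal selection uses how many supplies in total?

4

Optimal total is 2948.
tool kits + cooking oil + tarpaulins + solar lanterns hits 2948 at 167 kg.
Every optimal selection uses 4 supplies.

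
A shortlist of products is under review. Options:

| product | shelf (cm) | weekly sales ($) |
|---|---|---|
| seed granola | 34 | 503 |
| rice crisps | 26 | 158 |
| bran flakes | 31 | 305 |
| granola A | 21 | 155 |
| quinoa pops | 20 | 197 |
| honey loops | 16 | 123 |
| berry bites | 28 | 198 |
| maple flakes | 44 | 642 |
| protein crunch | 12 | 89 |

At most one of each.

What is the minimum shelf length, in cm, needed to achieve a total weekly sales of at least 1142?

Minimise cm subject to total weekly sales ≥ 1142.
seed granola + maple flakes: 1145 weekly sales at 78 cm.
Below 78 cm the best achievable stays under 1142.

78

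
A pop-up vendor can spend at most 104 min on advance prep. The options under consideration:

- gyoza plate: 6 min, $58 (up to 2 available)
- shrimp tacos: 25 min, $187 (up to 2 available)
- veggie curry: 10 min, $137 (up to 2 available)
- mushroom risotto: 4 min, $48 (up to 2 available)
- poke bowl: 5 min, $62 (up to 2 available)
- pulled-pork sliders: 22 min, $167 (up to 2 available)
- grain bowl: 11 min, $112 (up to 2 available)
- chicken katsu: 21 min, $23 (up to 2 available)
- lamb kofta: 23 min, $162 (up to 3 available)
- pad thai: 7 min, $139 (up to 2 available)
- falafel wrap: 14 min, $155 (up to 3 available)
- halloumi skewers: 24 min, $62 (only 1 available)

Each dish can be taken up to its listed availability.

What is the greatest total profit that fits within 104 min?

1316

Density check — pad thai 19.86, veggie curry 13.70, poke bowl 12.40, mushroom risotto 12.00 are the best per min.
A density-first pass picks gyoza plate + 2×veggie curry + 2×mushroom risotto + 2×poke bowl + 2×pad thai + 3×falafel wrap — 1295 at 100 min.
Dropping mushroom risotto and falafel wrap frees 18 min; slotting in 2×grain bowl (22 min) lifts the total to 1316 at 104 min.
Every other selection either busts 104 min or exceeds an availability limit or fails to beat 1316.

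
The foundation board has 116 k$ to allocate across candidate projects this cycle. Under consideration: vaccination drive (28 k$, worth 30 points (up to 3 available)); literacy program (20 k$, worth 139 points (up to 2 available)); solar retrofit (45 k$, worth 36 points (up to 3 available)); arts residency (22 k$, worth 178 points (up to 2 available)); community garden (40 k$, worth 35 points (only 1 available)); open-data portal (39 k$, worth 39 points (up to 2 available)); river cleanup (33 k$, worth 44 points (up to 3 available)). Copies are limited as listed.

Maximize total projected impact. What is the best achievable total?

664

Taking vaccination drive + 2×literacy program + 2×arts residency: 112 k$ used, 664 in projected impact.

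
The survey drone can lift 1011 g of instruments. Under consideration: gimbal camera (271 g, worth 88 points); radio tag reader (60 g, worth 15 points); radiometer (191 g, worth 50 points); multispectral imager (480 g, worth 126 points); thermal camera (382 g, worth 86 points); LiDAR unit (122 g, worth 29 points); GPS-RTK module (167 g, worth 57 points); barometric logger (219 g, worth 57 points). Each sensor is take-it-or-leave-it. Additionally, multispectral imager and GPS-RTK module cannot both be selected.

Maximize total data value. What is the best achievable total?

281

By data value per g: GPS-RTK module 0.34, gimbal camera 0.32, multispectral imager 0.26 lead.
Best packing: gimbal camera + radiometer + thermal camera + GPS-RTK module — 1011 g, 281 total.
Gimbal camera + radiometer + LiDAR unit + GPS-RTK module + barometric logger matches that 281 at 970 g; no feasible combination exceeds it.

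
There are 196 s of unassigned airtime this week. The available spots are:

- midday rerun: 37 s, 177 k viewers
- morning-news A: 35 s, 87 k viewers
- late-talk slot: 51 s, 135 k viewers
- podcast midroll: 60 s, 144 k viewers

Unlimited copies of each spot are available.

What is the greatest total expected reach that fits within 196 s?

885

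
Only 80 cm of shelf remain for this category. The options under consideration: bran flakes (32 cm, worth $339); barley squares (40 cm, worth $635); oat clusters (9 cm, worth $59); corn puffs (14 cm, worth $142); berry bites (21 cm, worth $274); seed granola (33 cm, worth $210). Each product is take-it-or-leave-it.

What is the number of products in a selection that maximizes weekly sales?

Best achievable weekly sales is 1051.
One optimal bundle: barley squares + corn puffs + berry bites (75 cm).
Any selection reaching 1051 contains exactly 3 products.

3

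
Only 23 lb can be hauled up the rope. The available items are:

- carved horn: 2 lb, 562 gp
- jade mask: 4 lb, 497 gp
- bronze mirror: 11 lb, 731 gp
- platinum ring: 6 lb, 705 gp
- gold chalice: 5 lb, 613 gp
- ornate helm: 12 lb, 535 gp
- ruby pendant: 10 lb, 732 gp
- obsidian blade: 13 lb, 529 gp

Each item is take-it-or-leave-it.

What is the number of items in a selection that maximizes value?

4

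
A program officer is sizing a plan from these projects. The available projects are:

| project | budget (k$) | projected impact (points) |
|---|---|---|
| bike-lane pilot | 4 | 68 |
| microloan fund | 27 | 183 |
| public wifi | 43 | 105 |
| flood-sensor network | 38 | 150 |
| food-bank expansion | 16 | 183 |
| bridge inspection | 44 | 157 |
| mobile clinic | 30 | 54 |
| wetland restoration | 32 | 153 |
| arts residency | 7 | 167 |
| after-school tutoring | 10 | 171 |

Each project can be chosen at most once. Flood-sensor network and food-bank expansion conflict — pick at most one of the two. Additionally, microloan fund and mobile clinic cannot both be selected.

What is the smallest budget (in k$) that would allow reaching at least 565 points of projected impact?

Minimise k$ subject to total projected impact ≥ 565.
bike-lane pilot + food-bank expansion + arts residency + after-school tutoring: 589 projected impact at 37 k$.
No combination under 37 k$ hits 565.

37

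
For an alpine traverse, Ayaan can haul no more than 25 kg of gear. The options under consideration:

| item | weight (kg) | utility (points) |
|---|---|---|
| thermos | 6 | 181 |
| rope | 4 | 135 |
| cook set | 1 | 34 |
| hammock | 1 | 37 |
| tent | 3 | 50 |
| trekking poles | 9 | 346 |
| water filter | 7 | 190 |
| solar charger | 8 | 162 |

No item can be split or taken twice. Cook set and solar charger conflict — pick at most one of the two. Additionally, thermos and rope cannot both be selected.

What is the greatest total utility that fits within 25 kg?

Taking rope + cook set + hammock + tent + trekking poles + water filter: 25 kg used, 792 in utility.
The closest alternative, thermos + cook set + hammock + trekking poles + water filter, reaches only 788.

792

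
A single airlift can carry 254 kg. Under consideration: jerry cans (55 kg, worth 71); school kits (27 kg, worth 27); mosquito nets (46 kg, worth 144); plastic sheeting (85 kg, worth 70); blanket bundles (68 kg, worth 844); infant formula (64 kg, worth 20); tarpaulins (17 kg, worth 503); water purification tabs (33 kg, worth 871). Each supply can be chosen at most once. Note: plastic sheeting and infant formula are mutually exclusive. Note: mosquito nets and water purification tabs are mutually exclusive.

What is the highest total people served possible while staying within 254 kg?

2316

Best packing: jerry cans + school kits + blanket bundles + tarpaulins + water purification tabs — 200 kg, 2316 total.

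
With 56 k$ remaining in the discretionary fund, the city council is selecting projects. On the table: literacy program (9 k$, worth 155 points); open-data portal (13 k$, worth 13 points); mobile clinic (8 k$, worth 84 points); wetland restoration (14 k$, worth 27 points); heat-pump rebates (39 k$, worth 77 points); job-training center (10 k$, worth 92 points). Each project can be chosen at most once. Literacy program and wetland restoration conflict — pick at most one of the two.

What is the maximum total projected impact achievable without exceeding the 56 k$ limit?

Literacy program + open-data portal + mobile clinic + job-training center uses 40 of the 56 k$ and totals 344.
Runner-up literacy program + mobile clinic + job-training center tops out at 331.

344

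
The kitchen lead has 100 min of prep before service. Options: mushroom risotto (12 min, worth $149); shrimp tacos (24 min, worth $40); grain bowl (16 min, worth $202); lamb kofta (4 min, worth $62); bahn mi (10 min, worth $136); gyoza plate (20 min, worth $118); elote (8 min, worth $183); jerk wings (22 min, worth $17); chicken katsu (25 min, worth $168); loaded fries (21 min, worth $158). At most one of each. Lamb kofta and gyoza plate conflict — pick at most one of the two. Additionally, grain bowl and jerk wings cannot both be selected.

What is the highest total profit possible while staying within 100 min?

Mushroom risotto + grain bowl + lamb kofta + bahn mi + elote + chicken katsu + loaded fries uses 96 of the 100 min and totals 1058.
Next best is mushroom risotto + grain bowl + bahn mi + elote + chicken katsu + loaded fries at 996 (92 min) — short by 62.

1058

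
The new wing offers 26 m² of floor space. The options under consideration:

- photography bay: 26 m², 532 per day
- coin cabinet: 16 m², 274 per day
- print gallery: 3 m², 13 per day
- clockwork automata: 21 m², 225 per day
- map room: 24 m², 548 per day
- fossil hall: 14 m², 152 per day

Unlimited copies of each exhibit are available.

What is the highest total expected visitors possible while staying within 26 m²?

548

Taking map room: 24 m² used, 548 in expected visitors.
The spare 2 m² is too small for any remaining exhibit, and no exchange beats 548.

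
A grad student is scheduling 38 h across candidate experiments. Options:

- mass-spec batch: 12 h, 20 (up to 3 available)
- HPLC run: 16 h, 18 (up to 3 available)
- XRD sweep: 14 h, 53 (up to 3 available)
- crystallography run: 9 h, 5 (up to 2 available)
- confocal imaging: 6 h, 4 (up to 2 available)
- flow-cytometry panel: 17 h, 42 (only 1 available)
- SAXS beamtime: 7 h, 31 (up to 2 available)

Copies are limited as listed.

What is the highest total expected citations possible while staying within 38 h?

137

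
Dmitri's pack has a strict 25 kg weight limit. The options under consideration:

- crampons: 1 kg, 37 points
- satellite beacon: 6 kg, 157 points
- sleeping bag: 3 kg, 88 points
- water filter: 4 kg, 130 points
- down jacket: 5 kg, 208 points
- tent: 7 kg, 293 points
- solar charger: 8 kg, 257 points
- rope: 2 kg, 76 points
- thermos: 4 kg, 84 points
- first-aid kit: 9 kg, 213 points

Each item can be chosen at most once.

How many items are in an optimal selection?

Best achievable utility is 925.
One optimal bundle: crampons + water filter + down jacket + tent + solar charger (25 kg).
Any selection reaching 925 contains exactly 5 items.

5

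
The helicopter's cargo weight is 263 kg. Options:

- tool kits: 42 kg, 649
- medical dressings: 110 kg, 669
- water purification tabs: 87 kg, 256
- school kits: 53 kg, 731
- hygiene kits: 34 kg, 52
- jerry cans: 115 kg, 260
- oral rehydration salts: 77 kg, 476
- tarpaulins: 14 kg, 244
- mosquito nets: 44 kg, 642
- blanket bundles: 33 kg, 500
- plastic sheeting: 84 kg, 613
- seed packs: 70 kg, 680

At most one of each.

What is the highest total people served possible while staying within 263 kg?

3446

Best packing: tool kits + school kits + tarpaulins + mosquito nets + blanket bundles + seed packs — 256 kg, 3446 total.
Runner-up tool kits + school kits + oral rehydration salts + tarpaulins + mosquito nets + blanket bundles tops out at 3242.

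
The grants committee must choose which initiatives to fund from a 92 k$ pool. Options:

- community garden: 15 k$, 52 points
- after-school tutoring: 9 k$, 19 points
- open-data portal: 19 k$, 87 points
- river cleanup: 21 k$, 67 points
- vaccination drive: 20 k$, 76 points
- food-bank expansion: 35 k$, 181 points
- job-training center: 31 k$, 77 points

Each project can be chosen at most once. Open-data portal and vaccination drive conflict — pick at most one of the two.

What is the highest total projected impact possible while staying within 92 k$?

Ranking by ratio (projected impact/k$): food-bank expansion 5.17, open-data portal 4.58, vaccination drive 3.80.
Community garden + open-data portal + river cleanup + food-bank expansion uses 90 of the 92 k$ and totals 387.
The closest alternative, community garden + river cleanup + vaccination drive + food-bank expansion, reaches only 376.

387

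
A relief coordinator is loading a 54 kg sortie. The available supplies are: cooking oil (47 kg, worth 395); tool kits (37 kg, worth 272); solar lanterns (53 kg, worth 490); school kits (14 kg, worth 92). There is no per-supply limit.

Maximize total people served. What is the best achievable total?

Ranking by ratio (people served/kg): solar lanterns 9.25, cooking oil 8.40, tool kits 7.35, school kits 6.57.
Taking solar lanterns: 53 kg used, 490 in people served.

490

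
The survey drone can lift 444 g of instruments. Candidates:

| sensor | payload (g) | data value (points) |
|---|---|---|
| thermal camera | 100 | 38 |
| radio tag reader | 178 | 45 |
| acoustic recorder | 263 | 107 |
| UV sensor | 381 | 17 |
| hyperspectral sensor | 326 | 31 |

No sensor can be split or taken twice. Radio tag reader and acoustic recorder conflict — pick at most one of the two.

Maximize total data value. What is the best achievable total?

Best packing: thermal camera + acoustic recorder — 363 g, 145 total.
Next best is acoustic recorder at 107 (263 g) — short by 38.

145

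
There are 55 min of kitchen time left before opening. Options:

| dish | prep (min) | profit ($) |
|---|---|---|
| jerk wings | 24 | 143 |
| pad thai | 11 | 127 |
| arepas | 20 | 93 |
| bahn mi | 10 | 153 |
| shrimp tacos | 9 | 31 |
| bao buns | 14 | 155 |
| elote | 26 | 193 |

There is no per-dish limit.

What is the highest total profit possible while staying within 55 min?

767

Greedy by ratio would take 5×bahn mi: 50 min used, total 765.
The 10 min tied up in bahn mi is better spent on bao buns — total rises to 767 (54 min).
Every other selection either busts 55 min or fails to beat 767.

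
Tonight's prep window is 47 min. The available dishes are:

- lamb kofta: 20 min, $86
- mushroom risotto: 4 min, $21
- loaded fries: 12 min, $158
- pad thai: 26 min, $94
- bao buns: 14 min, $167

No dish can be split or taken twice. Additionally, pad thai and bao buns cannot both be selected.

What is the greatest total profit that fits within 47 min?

Density check — loaded fries 13.17, bao buns 11.93, mushroom risotto 5.25 are the best per min.
Filling by ratio: mushroom risotto + loaded fries + bao buns for 346, with 17 min left unused.
Replace mushroom risotto with lamb kofta: the trade gains 65 net, giving 411 at 46 min.
The spare 1 min is too small for any remaining dish, and no feasible exchange beats 411.

411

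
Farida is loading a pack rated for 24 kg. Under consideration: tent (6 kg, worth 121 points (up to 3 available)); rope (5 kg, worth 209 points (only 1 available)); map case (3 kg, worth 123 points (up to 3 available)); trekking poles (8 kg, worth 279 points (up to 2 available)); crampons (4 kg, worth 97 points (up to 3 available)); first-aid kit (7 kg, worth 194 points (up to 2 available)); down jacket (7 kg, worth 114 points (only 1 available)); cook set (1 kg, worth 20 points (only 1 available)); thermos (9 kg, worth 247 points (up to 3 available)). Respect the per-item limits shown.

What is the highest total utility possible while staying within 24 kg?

890

Ranking by ratio (utility/kg): rope 41.80, map case 41.00, trekking poles 34.88, first-aid kit 27.71.
Taking the top-ratio items first gives rope + 3×map case + trekking poles + cook set for 877 (23 kg).
Dropping 2×map case and cook set frees 7 kg; slotting in trekking poles (8 kg) lifts the total to 890 at 24 kg.
That's the maximum — no swap from here does better than 890.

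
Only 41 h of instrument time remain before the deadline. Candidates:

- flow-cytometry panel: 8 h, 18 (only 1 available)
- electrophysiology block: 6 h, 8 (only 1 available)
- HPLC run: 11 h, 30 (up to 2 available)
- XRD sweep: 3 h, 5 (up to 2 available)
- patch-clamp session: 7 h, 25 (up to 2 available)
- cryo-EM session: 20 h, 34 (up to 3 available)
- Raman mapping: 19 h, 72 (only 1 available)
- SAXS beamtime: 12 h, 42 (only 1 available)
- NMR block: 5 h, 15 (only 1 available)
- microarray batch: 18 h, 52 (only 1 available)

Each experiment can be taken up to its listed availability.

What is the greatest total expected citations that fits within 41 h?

144

By expected citations per h: Raman mapping 3.79, patch-clamp session 3.57, SAXS beamtime 3.50 lead.
Taking the top-ratio experiments first gives XRD sweep + 2×patch-clamp session + Raman mapping + NMR block for 142 (41 h).
Dropping patch-clamp session and NMR block frees 12 h; slotting in SAXS beamtime (12 h) lifts the total to 144 at 41 h.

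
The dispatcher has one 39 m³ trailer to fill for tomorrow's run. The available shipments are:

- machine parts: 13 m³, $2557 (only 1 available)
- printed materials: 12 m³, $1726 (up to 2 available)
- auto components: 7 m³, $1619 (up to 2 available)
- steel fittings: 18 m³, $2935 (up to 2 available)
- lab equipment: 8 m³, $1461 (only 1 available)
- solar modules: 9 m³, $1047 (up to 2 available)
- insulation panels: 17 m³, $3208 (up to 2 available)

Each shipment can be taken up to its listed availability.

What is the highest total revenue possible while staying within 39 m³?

7907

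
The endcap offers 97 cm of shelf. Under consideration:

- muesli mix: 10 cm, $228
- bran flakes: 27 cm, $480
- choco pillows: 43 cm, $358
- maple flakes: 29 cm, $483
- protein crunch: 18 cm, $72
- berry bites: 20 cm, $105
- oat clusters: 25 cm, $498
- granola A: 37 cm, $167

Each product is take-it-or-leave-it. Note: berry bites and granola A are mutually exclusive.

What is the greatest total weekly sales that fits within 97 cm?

1689

The ratio ordering already packs tightly: muesli mix + bran flakes + maple flakes + oat clusters, 91 cm, 1689.
An exhaustive check of the 256 subsets confirms 1689.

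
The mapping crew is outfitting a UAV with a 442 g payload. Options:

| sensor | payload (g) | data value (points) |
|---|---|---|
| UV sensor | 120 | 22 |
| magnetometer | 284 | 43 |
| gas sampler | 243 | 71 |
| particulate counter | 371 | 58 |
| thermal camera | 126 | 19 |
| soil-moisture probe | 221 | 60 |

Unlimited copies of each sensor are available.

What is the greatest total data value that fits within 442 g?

120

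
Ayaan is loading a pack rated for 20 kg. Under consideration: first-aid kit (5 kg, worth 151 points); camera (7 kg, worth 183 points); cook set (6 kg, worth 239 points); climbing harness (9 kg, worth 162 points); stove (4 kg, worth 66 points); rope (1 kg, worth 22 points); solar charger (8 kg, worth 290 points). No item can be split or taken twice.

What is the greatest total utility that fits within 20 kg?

702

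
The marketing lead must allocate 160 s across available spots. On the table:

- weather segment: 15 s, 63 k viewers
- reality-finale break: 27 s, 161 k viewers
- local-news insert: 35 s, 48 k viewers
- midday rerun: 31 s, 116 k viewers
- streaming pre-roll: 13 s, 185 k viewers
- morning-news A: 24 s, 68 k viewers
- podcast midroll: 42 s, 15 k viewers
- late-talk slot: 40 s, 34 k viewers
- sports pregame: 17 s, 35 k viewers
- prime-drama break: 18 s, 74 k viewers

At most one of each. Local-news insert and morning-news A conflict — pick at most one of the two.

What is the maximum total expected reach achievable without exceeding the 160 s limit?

702

Taking weather segment + reality-finale break + midday rerun + streaming pre-roll + morning-news A + sports pregame + prime-drama break: 145 s used, 702 in expected reach.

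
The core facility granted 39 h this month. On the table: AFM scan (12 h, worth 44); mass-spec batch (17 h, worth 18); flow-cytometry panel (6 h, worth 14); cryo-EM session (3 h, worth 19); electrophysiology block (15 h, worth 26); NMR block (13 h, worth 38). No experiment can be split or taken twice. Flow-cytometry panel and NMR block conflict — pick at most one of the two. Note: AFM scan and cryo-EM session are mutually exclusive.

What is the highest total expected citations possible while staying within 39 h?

84

By expected citations per h: cryo-EM session 6.33, AFM scan 3.67, NMR block 2.92 lead.
Taking AFM scan + flow-cytometry panel + electrophysiology block: 33 h used, 84 in expected citations.
An exhaustive check of the 64 subsets confirms 84.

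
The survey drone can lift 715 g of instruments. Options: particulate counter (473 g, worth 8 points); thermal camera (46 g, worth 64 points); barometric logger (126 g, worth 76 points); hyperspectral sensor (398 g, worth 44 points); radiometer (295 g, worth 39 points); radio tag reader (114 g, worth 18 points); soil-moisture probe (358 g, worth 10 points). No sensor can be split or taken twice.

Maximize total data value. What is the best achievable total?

A density-first pass picks thermal camera + barometric logger + radiometer + radio tag reader — 197 at 581 g.
Replace radiometer with hyperspectral sensor: the trade gains 5 net, giving 202 at 684 g.
Next best is thermal camera + barometric logger + radiometer + radio tag reader at 197 (581 g) — short by 5.

202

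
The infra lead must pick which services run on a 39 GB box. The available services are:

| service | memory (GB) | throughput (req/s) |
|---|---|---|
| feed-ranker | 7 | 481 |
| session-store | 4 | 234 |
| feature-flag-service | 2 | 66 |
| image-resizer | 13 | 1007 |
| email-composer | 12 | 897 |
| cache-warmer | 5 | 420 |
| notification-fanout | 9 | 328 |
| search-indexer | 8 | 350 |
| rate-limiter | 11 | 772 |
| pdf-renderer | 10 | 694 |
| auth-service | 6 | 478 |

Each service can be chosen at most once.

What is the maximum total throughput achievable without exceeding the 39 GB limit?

By throughput per GB: cache-warmer 84.00, auth-service 79.67, image-resizer 77.46, email-composer 74.75 lead.
A density-first pass picks feature-flag-service + image-resizer + email-composer + cache-warmer + auth-service — 2868 at 38 GB.
Dropping feature-flag-service and email-composer frees 14 GB; slotting in session-store + rate-limiter (15 GB) lifts the total to 2911 at 39 GB.

2911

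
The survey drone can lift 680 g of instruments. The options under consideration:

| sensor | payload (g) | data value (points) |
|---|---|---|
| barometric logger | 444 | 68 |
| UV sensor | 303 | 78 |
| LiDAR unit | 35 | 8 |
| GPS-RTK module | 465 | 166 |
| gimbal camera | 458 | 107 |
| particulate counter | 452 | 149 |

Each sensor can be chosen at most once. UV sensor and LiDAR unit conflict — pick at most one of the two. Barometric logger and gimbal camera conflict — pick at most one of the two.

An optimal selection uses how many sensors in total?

2

Optimal total is 174.
For example LiDAR unit + GPS-RTK module achieves it, using 500 g.
Any selection reaching 174 contains exactly 2 sensors.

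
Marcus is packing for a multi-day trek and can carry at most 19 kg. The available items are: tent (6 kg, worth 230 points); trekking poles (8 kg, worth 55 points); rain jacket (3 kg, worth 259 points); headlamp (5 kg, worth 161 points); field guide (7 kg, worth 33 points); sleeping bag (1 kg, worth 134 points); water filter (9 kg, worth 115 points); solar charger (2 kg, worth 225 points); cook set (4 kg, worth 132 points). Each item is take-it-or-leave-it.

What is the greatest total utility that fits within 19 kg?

1009

Greedy by ratio would take tent + rain jacket + sleeping bag + solar charger + cook set: 16 kg used, total 980.
The 4 kg tied up in cook set is better spent on headlamp — total rises to 1009 (17 kg).
Next best is tent + rain jacket + sleeping bag + solar charger + cook set at 980 (16 kg) — short by 29.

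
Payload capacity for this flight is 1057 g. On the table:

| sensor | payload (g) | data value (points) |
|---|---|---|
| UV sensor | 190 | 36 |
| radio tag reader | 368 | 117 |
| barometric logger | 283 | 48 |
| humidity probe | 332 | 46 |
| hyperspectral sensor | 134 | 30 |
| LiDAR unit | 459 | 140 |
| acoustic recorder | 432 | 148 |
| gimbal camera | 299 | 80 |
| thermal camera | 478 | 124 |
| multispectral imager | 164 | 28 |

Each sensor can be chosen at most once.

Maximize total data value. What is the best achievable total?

318

Density check — acoustic recorder 0.34, radio tag reader 0.32, LiDAR unit 0.31 are the best per g.
A density-first pass picks radio tag reader + hyperspectral sensor + acoustic recorder — 295 at 934 g.
The 368 g tied up in radio tag reader is better spent on LiDAR unit — total rises to 318 (1025 g).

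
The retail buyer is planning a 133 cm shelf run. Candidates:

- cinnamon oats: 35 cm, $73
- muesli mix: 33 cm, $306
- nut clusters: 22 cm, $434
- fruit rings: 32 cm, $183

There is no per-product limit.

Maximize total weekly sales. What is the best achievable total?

2604

By weekly sales per cm: nut clusters 19.73, muesli mix 9.27, fruit rings 5.72, cinnamon oats 2.09 lead.
Best packing: 6×nut clusters — 132 cm, 2604 total.
That's the maximum — no swap from here does better than 2604.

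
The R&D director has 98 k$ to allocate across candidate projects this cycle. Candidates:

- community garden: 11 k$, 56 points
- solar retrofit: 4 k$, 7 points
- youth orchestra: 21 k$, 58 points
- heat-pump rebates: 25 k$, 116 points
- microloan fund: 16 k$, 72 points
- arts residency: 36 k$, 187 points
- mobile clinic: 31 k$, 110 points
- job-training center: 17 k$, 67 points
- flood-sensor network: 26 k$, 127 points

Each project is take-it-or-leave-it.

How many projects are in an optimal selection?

The maximum projected impact within 98 k$ is 486.
For example community garden + heat-pump rebates + arts residency + flood-sensor network achieves it, using 98 k$.
Every optimal selection uses 4 projects.

4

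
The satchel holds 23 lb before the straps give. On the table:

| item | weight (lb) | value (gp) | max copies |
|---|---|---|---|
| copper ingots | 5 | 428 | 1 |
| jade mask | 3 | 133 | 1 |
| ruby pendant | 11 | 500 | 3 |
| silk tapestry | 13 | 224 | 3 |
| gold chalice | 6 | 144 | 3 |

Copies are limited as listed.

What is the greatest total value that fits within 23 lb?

Density check — copper ingots 85.60, ruby pendant 45.45, jade mask 44.33, gold chalice 24.00 are the best per lb.
Filling by ratio: copper ingots + jade mask + ruby pendant for 1061, with 4 lb left unused.
Dropping jade mask frees 3 lb; slotting in gold chalice (6 lb) lifts the total to 1072 at 22 lb.
Nothing else within 23 lb beats 1072.

1072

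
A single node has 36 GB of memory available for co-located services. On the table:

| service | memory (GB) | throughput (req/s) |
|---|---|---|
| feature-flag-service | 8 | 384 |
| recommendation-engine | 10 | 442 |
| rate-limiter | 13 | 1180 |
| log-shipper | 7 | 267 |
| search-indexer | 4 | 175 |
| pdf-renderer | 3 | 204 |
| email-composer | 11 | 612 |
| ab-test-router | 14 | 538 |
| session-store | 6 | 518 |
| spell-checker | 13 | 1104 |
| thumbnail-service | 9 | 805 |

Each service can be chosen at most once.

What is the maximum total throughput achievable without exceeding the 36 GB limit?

A density-first pass picks rate-limiter + search-indexer + pdf-renderer + session-store + thumbnail-service — 2882 at 35 GB.
The 13 GB tied up in search-indexer and pdf-renderer and session-store is better spent on spell-checker — total rises to 3089 (35 GB).
Next best is rate-limiter + pdf-renderer + session-store + spell-checker at 3006 (35 GB) — short by 83.

3089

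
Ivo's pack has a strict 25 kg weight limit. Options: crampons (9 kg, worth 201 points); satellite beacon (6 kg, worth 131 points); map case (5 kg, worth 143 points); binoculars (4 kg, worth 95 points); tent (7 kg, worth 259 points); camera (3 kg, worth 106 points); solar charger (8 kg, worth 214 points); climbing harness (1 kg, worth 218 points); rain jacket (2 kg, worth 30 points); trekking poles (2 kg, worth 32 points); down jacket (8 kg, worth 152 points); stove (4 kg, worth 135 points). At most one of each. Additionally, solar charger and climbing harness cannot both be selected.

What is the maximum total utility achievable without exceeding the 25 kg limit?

956

Taking map case + binoculars + tent + camera + climbing harness + stove: 24 kg used, 956 in utility.
Next best is satellite beacon + binoculars + tent + camera + climbing harness + stove at 944 (25 kg) — short by 12.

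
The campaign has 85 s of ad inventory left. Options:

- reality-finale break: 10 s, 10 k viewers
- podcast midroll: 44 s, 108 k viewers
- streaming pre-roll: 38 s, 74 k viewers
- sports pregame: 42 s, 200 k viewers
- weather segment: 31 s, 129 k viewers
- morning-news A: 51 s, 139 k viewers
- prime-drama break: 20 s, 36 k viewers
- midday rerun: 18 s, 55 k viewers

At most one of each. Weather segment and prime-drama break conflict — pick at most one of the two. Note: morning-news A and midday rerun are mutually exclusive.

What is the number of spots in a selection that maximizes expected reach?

3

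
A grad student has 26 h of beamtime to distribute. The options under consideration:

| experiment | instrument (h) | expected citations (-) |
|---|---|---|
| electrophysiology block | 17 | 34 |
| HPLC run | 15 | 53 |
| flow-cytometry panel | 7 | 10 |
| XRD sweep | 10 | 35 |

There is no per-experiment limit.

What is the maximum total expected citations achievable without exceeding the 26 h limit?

88

The ratio ordering already packs tightly: HPLC run + XRD sweep, 25 h, 88.
Nothing else within 26 h beats 88.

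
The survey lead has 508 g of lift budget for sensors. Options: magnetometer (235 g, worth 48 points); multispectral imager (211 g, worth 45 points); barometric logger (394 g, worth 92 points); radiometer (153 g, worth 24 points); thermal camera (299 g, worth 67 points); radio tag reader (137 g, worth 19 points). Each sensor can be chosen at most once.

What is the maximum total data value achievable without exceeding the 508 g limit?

A density-first pass picks barometric logger — 92 at 394 g.
Replace barometric logger with magnetometer + multispectral imager: the trade gains 1 net, giving 93 at 446 g.
Nothing else within 508 g beats 93.

93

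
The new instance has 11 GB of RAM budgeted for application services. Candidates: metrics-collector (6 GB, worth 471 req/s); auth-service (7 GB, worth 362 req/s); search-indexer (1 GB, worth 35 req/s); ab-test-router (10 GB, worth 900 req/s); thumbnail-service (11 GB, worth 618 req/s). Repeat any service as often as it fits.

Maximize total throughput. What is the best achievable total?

Search-indexer + ab-test-router uses 11 of the 11 GB and totals 935.

935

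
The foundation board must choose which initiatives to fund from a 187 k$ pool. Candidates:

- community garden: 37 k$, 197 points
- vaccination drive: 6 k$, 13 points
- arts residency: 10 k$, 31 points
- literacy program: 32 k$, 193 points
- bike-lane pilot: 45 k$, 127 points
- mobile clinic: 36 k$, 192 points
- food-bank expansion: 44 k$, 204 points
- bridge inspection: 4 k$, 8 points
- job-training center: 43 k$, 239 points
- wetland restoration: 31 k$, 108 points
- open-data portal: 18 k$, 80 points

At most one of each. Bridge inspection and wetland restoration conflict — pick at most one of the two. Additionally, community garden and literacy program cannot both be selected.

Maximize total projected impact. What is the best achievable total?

947

Density check — literacy program 6.03, job-training center 5.56, mobile clinic 5.33 are the best per k$.
Taking arts residency + literacy program + mobile clinic + food-bank expansion + bridge inspection + job-training center + open-data portal: 187 k$ used, 947 in projected impact.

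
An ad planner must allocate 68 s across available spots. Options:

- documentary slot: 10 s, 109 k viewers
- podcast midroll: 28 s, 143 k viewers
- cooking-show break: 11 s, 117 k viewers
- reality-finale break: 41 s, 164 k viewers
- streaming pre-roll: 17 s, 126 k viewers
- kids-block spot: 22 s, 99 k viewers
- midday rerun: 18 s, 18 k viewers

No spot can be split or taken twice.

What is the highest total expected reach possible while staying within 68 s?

The ratio ordering already packs tightly: documentary slot + podcast midroll + cooking-show break + streaming pre-roll, 66 s, 495.
Runner-up documentary slot + cooking-show break + streaming pre-roll + kids-block spot tops out at 451.

495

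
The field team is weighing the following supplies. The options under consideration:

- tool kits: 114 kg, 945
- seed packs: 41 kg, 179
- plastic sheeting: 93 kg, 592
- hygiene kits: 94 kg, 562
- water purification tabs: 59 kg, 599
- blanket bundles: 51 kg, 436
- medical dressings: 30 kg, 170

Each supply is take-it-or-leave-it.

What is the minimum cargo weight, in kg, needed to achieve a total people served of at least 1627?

203

Need the lightest bundle worth ≥ 1627.
plastic sheeting + water purification tabs + blanket bundles reaches 1627 using 203 kg.
Any bundle with less than 203 kg falls short of 1627.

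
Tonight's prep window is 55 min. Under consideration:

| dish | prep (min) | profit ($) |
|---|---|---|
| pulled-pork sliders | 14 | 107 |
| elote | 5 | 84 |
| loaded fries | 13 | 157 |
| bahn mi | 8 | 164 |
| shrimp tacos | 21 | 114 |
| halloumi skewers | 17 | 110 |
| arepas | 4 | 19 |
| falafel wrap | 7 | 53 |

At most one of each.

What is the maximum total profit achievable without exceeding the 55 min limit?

587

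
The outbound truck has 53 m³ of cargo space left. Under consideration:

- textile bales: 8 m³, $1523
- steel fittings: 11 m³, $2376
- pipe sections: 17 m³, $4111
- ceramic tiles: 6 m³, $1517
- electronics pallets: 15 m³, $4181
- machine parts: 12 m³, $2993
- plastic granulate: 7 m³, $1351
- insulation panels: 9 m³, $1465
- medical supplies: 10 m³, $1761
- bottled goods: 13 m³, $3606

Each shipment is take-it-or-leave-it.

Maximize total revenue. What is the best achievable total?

The ratio ordering already packs tightly: ceramic tiles + electronics pallets + machine parts + plastic granulate + bottled goods, 53 m³, 13648.

13648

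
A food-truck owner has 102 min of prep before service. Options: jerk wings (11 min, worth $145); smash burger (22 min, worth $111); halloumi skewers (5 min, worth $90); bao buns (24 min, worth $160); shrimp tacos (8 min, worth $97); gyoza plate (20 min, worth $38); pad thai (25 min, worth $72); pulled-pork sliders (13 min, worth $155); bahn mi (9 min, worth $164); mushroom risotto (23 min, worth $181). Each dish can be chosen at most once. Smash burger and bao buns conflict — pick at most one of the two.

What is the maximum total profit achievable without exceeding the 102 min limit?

Best packing: jerk wings + halloumi skewers + bao buns + shrimp tacos + pulled-pork sliders + bahn mi + mushroom risotto — 93 min, 992 total.

992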